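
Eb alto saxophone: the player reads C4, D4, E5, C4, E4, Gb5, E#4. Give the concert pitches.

Eb3 F3 G4 Eb3 G3 Bbb4 G#3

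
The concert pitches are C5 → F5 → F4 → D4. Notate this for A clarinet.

Written C4 sounds as A3 on the A clarinet, so concert pitches are written a minor third up.
C5 becomes Eb5
F5 becomes Ab5
F4 becomes Ab4
D4 becomes F4

Eb5 Ab5 Ab4 F4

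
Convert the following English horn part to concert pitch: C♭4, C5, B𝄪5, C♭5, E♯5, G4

Written C4 on the English horn sounds as F3, a perfect fifth lower; apply that shift to every note.
Cb4 to Fb3
C5 to F4
B##5 to E##5
Cb5 to Fb4
E#5 to A#4
G4 to C4

Fb3 F4 E##5 Fb4 A#4 C4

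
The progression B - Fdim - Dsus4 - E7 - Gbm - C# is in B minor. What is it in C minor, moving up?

C Gbdim Ebsus4 F7 Abbm D

B minor up to C minor is a minor second; each chord root moves by that interval while the quality stays the same.
B: root B up a minor second → C, giving C.
Fdim: root F up a minor second → Gb, giving Gbdim.
Dsus4: root D up a minor second → Eb, giving Ebsus4.
E7: root E up a minor second → F, giving F7.
Gbm: root Gb up a minor second → Abb, giving Abbm.
C#: root C# up a minor second → D, giving D.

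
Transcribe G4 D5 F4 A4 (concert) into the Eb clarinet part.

E4 B4 D4 F#4

The Eb clarinet sounds a minor third above written, so the written part must be a minor third below concert — transpose each note down.
G4 to E4
D5 to B4
F4 to D4
A4 to F#4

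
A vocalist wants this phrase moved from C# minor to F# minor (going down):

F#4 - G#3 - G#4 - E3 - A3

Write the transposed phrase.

C# minor to F# minor down is a perfect fifth, so every note moves down by that interval.
F#4 → B3
G#3 → C#3
G#4 → C#4
E3 → A2
A3 → D3

B3 C#3 C#4 A2 D3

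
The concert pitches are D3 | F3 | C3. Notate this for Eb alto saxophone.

The Eb alto saxophone sounds a major sixth below written, so the written part must be a major sixth above concert — transpose each note up.
D3 to B3
F3 to D4
C3 to A3

B3 D4 A3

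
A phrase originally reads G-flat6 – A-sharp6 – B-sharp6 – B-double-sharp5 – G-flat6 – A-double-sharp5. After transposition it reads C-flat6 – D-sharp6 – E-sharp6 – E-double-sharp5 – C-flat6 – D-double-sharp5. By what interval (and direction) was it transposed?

From Gb6 to Cb6 is 5 letter names — a fifth of some quality.
Cb6 to Gb6 is 7 semitones, which makes it a perfect fifth; the second version is lower, so the direction is down.
Checking another pair — A##5 → D##5 — gives the same interval.

down a perfect fifth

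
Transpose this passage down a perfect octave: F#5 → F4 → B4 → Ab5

F#4 F3 B3 Ab4

F#5: an octave down reaches F, and 12 semitones makes it F#4.
F4: an octave down reaches F, and 12 semitones makes it F3.
B4 down a perfect octave is B3.
Ab5 down a perfect octave is Ab4.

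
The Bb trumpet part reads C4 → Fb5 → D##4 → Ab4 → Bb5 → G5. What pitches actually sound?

Bb3 Ebb5 C##4 Gb4 Ab5 F5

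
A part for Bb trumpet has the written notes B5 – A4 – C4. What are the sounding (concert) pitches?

Written C4 on the Bb trumpet sounds as Bb3, a major second lower; apply that shift to every note.
B5 -> A5
A4 -> G4
C4 -> Bb3

A5 G4 Bb3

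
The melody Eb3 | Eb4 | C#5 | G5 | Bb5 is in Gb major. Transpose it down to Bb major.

From Gb down to Bb is a minor sixth; apply that to each pitch.
Eb3 gives G2
Eb4 gives G3
C#5 gives E#4
G5 gives B4
Bb5 gives D5

G2 G3 E#4 B4 D5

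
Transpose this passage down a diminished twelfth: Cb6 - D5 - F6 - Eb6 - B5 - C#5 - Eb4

A diminished twelfth down from Cb6 gives F4.
A diminished twelfth down from D5 gives G#3.
A diminished twelfth down from F6 gives B4.
Eb6: a twelfth down reaches A, and 18 semitones makes it A4.
B5: a twelfth down reaches E, and 18 semitones makes it E#4.
C#5: a twelfth down reaches F, and 18 semitones makes it F##3.
Eb4: a twelfth down reaches A, and 18 semitones makes it A2.

F4 G#3 B4 A4 E#4 F##3 A2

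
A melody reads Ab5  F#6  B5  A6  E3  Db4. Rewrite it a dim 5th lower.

Ab5 down a diminished fifth is D5.
F#6: a fifth down reaches B, and 6 semitones makes it B#5.
A diminished fifth down from B5 gives E#5.
A diminished fifth down from A6 gives D#6.
E3 down a diminished fifth is A#2.
Db4: a fifth down reaches G, and 6 semitones makes it G3.

D5 B#5 E#5 D#6 A#2 G3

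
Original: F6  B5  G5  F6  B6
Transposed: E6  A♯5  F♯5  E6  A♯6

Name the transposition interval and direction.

down a minor second

From F6 to E6 is 2 letter names — a second of some quality.
E6 to F6 is 1 semitone, which makes it a minor second; the second version is lower, so the direction is down.
Checking another pair — B6 → A#6 — gives the same interval.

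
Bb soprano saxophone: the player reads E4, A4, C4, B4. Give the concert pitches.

D4 G4 Bb3 A4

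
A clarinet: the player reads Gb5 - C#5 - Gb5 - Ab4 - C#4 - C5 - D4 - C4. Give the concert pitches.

Eb5 A#4 Eb5 F4 A#3 A4 B3 A3

Written C4 on the A clarinet sounds as A3, a minor third lower; apply that shift to every note.
Gb5 gives Eb5
C#5 gives A#4
Gb5 gives Eb5
Ab4 gives F4
C#4 gives A#3
C5 gives A4
D4 gives B3
C4 gives A3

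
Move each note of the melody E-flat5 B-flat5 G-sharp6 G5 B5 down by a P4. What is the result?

Bb4 F5 D#6 D5 F#5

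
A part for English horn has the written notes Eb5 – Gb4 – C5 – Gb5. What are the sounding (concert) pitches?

Written C4 on the English horn sounds as F3, a perfect fifth lower; apply that shift to every note.
Eb5 → Ab4
Gb4 → Cb4
C5 → F4
Gb5 → Cb5

Ab4 Cb4 F4 Cb5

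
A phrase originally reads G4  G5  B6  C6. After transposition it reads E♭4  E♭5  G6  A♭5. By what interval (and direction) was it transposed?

Take the first pair: G4 → Eb4. G to E spans 3 letter names, so the interval is some kind of third.
Eb4 to G4 is 4 semitones, which makes it a major third; the second version is lower, so the direction is down.
Checking another pair — C6 → Ab5 — gives the same interval.

down a major third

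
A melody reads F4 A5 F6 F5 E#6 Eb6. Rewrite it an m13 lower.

F4 to A2
A5 to C#4
F6 to A4
F5 to A3
E#6 to G##4
Eb6 to G4

A2 C#4 A4 A3 G##4 G4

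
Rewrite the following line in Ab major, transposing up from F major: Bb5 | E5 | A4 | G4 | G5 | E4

Db6 G5 C5 Bb4 Bb5 G4

From F up to Ab is a minor third; apply that to each pitch.
Bb5 becomes Db6
E5 becomes G5
A4 becomes C5
G4 becomes Bb4
G5 becomes Bb5
E4 becomes G4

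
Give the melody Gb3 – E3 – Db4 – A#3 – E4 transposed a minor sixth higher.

Ebb4 C4 Bbb4 F#4 C5

A minor sixth up from Gb3 gives Ebb4.
A minor sixth up from E3 gives C4.
A minor sixth up from Db4 gives Bbb4.
A#3 up a minor sixth is F#4.
E4 up a minor sixth is C5.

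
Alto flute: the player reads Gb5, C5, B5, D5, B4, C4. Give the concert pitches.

Db5 G4 F#5 A4 F#4 G3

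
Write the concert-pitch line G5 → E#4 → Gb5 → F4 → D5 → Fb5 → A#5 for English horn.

D6 B#4 Db6 C5 A5 Cb6 E#6

The English horn sounds a perfect fifth below written, so the written part must be a perfect fifth above concert — transpose each note up.
G5 -> D6
E#4 -> B#4
Gb5 -> Db6
F4 -> C5
D5 -> A5
Fb5 -> Cb6
A#5 -> E#6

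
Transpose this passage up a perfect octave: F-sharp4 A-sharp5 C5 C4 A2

F#5 A#6 C6 C5 A3

F#4 to F#5
A#5 to A#6
C5 to C6
C4 to C5
A2 to A3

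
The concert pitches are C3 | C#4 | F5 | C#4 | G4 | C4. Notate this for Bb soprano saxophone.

Written C4 sounds as Bb3 on the Bb soprano saxophone, so concert pitches are written a major second up.
C3 -> D3
C#4 -> D#4
F5 -> G5
C#4 -> D#4
G4 -> A4
C4 -> D4

D3 D#4 G5 D#4 A4 D4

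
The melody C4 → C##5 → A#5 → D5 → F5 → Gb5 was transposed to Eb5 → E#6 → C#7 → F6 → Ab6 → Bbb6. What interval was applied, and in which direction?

up a minor tenth

Take the first pair: C4 → Eb5. C to E spans 10 letter names, so the interval is some kind of tenth.
C4 to Eb5 is 15 semitones, which makes it a minor tenth; the second version is higher, so the direction is up.
Checking another pair — Gb5 → Bbb6 — gives the same interval.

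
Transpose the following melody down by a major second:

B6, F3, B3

A6 Eb3 A3

B6 down a major second is A6.
F3: a second down reaches E, and 2 semitones makes it Eb3.
A major second down from B3 gives A3.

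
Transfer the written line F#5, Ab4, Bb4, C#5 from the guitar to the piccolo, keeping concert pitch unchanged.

F#3 Ab2 Bb2 C#3

First find concert pitch: the guitar sounds a perfect octave below written, so F#5 Ab4 Bb4 C#5 sounds F#4 Ab3 Bb3 C#4.
Then write for piccolo: it sounds a perfect octave above written, so the part must be a perfect octave below concert.
F#4 → F#3
Ab3 → Ab2
Bb3 → Bb2
C#4 → C#3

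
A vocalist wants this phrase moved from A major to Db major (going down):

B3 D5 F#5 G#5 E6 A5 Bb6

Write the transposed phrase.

From A down to Db is an augmented fifth; apply that to each pitch.
B3 → Eb3
D5 → Gb4
F#5 → Bb4
G#5 → C5
E6 → Ab5
A5 → Db5
Bb6 → Ebb6

Eb3 Gb4 Bb4 C5 Ab5 Db5 Ebb6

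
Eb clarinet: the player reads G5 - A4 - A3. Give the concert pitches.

Written C4 on the Eb clarinet sounds as Eb4, a minor third higher; apply that shift to every note.
G5 gives Bb5
A4 gives C5
A3 gives C4

Bb5 C5 C4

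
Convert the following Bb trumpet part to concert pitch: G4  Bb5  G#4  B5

F4 Ab5 F#4 A5

The Bb trumpet sounds a major second below written, so transpose each written note down a major second.
G4 -> F4
Bb5 -> Ab5
G#4 -> F#4
B5 -> A5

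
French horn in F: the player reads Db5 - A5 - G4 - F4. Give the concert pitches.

Gb4 D5 C4 Bb3

The French horn in F sounds a perfect fifth below written, so transpose each written note down a perfect fifth.
Db5 gives Gb4
A5 gives D5
G4 gives C4
F4 gives Bb3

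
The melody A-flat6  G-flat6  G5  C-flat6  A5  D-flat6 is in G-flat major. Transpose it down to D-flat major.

Eb6 Db6 D5 Gb5 E5 Ab5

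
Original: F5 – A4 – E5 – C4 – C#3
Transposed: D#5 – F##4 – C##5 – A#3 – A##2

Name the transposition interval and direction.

down a diminished third

Take the first pair: F5 → D#5. F to D spans 3 letter names, so the interval is some kind of third.
D#5 to F5 is 2 semitones, which makes it a diminished third; the second version is lower, so the direction is down.
Checking another pair — C#3 → A##2 — gives the same interval.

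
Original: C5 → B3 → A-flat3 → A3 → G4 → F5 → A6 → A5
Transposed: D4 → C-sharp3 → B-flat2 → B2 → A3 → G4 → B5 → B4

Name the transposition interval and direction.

down a minor seventh

From C5 to D4 is 7 letter names — a seventh of some quality.
D4 to C5 is 10 semitones, which makes it a minor seventh; the second version is lower, so the direction is down.
Checking another pair — A5 → B4 — gives the same interval.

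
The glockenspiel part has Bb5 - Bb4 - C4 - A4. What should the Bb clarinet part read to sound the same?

First find concert pitch: the glockenspiel sounds a perfect fifteenth above written, so Bb5 Bb4 C4 A4 sounds Bb7 Bb6 C6 A6.
Then write for Bb clarinet: it sounds a major second below written, so the part must be a major second above concert.
Bb7 → C8
Bb6 → C7
C6 → D6
A6 → B6

C8 C7 D6 B6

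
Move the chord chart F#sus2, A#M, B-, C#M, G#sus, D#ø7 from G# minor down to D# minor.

C#sus2 E#M F#- G#M D#sus A#ø7

G# minor down to D# minor is a perfect fourth; each chord root moves by that interval while the quality stays the same.
F#sus2: root F# down a perfect fourth → C#, giving C#sus2.
A#M: root A# down a perfect fourth → E#, giving E#M.
B-: root B down a perfect fourth → F#, giving F#-.
C#M: root C# down a perfect fourth → G#, giving G#M.
G#sus: root G# down a perfect fourth → D#, giving D#sus.
D#ø7: root D# down a perfect fourth → A#, giving A#ø7.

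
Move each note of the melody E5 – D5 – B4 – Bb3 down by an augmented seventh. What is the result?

Fb4 Ebb4 Cb4 Cbb3

E5 down an augmented seventh is Fb4.
D5: a seventh down reaches E, and 12 semitones makes it Ebb4.
B4: a seventh down reaches C, and 12 semitones makes it Cb4.
Bb3: a seventh down reaches C, and 12 semitones makes it Cbb3.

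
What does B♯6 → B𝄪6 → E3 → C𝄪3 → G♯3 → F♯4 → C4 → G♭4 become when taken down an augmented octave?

B5 B#5 Eb2 C#2 G2 F3 Cb3 Gbb3

B#6 -> B5
B##6 -> B#5
E3 -> Eb2
C##3 -> C#2
G#3 -> G2
F#4 -> F3
C4 -> Cb3
Gb4 -> Gbb3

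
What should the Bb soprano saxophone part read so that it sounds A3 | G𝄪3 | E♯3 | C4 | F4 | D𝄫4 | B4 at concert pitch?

Written C4 sounds as Bb3 on the Bb soprano saxophone, so concert pitches are written a major second up.
A3 becomes B3
G##3 becomes A##3
E#3 becomes F##3
C4 becomes D4
F4 becomes G4
Dbb4 becomes Ebb4
B4 becomes C#5

B3 A##3 F##3 D4 G4 Ebb4 C#5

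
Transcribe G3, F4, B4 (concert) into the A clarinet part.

Written C4 sounds as A3 on the A clarinet, so concert pitches are written a minor third up.
G3 → Bb3
F4 → Ab4
B4 → D5

Bb3 Ab4 D5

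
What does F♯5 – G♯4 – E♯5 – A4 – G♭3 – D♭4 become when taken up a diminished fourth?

F#5 to Bb5
G#4 to C5
E#5 to A5
A4 to Db5
Gb3 to Cbb4
Db4 to Gbb4

Bb5 C5 A5 Db5 Cbb4 Gbb4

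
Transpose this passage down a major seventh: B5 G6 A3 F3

B5 to C5
G6 to Ab5
A3 to Bb2
F3 to Gb2

C5 Ab5 Bb2 Gb2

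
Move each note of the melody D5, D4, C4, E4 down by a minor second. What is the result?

D5 → C#5
D4 → C#4
C4 → B3
E4 → D#4

C#5 C#4 B3 D#4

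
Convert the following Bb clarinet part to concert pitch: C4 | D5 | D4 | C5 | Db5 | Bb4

Bb3 C5 C4 Bb4 Cb5 Ab4

The Bb clarinet sounds a major second below written, so transpose each written note down a major second.
C4 becomes Bb3
D5 becomes C5
D4 becomes C4
C5 becomes Bb4
Db5 becomes Cb5
Bb4 becomes Ab4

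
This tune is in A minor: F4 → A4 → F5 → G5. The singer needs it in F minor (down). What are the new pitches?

From A down to F is a major third; apply that to each pitch.
F4 -> Db4
A4 -> F4
F5 -> Db5
G5 -> Eb5

Db4 F4 Db5 Eb5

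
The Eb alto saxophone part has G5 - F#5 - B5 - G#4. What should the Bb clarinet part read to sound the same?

C5 B4 E5 C#4

First find concert pitch: the Eb alto saxophone sounds a major sixth below written, so G5 F#5 B5 G#4 sounds Bb4 A4 D5 B3.
Then write for Bb clarinet: it sounds a major second below written, so the part must be a major second above concert.
Bb4 → C5
A4 → B4
D5 → E5
B3 → C#4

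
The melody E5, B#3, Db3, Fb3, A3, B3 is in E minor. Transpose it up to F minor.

From E up to F is a minor second; apply that to each pitch.
E5 becomes F5
B#3 becomes C#4
Db3 becomes Ebb3
Fb3 becomes Gbb3
A3 becomes Bb3
B3 becomes C4

F5 C#4 Ebb3 Gbb3 Bb3 C4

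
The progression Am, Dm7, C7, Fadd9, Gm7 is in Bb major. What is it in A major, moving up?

G#m C#m7 B7 Eadd9 F#m7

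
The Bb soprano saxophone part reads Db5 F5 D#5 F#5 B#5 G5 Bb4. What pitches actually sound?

Cb5 Eb5 C#5 E5 A#5 F5 Ab4

Written C4 on the Bb soprano saxophone sounds as Bb3, a major second lower; apply that shift to every note.
Db5 gives Cb5
F5 gives Eb5
D#5 gives C#5
F#5 gives E5
B#5 gives A#5
G5 gives F5
Bb4 gives Ab4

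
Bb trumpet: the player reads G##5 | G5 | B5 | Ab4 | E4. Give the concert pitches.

F##5 F5 A5 Gb4 D4

Written C4 on the Bb trumpet sounds as Bb3, a major second lower; apply that shift to every note.
G##5 -> F##5
G5 -> F5
B5 -> A5
Ab4 -> Gb4
E4 -> D4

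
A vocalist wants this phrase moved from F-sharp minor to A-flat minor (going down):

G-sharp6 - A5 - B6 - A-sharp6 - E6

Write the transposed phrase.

Bb5 Cb5 Db6 C6 Gb5

F-sharp minor to A-flat minor down is an augmented sixth, so every note moves down by that interval.
G#6 → Bb5
A5 → Cb5
B6 → Db6
A#6 → C6
E6 → Gb5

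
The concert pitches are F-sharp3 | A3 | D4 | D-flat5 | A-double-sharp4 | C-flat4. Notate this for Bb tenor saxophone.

G#4 B4 E5 Eb6 B##5 Db5

Written C4 sounds as Bb2 on the Bb tenor saxophone, so concert pitches are written a major ninth up.
F#3 gives G#4
A3 gives B4
D4 gives E5
Db5 gives Eb6
A##4 gives B##5
Cb4 gives Db5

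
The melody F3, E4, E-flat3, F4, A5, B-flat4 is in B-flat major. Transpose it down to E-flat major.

Bb2 A3 Ab2 Bb3 D5 Eb4

B-flat major to E-flat major down is a perfect fifth, so every note moves down by that interval.
F3 -> Bb2
E4 -> A3
Eb3 -> Ab2
F4 -> Bb3
A5 -> D5
Bb4 -> Eb4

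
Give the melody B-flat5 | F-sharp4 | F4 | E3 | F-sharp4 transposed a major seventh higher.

Bb5 → A6
F#4 → E#5
F4 → E5
E3 → D#4
F#4 → E#5

A6 E#5 E5 D#4 E#5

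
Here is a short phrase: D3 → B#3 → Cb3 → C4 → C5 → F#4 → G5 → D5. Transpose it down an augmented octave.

Db2 B2 Cbb2 Cb3 Cb4 F3 Gb4 Db4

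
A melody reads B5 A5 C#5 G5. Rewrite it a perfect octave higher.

B6 A6 C#6 G6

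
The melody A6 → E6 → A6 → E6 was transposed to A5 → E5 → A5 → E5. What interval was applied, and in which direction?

Take the first pair: A6 → A5. A to A spans 8 letter names, so the interval is some kind of octave.
A5 to A6 is 12 semitones, which makes it a perfect octave; the second version is lower, so the direction is down.
Checking another pair — E6 → E5 — gives the same interval.

down a perfect octave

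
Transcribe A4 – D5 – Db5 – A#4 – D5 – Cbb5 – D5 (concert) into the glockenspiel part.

Written C4 sounds as C6 on the glockenspiel, so concert pitches are written a perfect fifteenth down.
A4 becomes A2
D5 becomes D3
Db5 becomes Db3
A#4 becomes A#2
D5 becomes D3
Cbb5 becomes Cbb3
D5 becomes D3

A2 D3 Db3 A#2 D3 Cbb3 D3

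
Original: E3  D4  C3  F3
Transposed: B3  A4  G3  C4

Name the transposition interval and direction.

Take the first pair: E3 → B3. E to B spans 5 letter names, so the interval is some kind of fifth.
E3 to B3 is 7 semitones, which makes it a perfect fifth; the second version is higher, so the direction is up.
Checking another pair — F3 → C4 — gives the same interval.

up a perfect fifth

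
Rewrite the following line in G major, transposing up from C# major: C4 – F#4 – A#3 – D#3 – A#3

Gb4 C5 E4 A3 E4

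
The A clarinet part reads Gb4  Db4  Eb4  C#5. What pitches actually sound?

Eb4 Bb3 C4 A#4

The A clarinet sounds a minor third below written, so transpose each written note down a minor third.
Gb4 → Eb4
Db4 → Bb3
Eb4 → C4
C#5 → A#4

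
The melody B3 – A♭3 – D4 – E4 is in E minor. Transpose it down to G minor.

E minor to G minor down is a major sixth, so every note moves down by that interval.
B3 to D3
Ab3 to Cb3
D4 to F3
E4 to G3

D3 Cb3 F3 G3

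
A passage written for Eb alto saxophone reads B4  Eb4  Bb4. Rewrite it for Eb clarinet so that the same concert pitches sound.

First find concert pitch: the Eb alto saxophone sounds a major sixth below written, so B4 Eb4 Bb4 sounds D4 Gb3 Db4.
Then write for Eb clarinet: it sounds a minor third above written, so the part must be a minor third below concert.
D4 → B3
Gb3 → Eb3
Db4 → Bb3

B3 Eb3 Bb3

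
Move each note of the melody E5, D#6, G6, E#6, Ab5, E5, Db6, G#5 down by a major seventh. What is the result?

E5 to F4
D#6 to E5
G6 to Ab5
E#6 to F#5
Ab5 to Bbb4
E5 to F4
Db6 to Ebb5
G#5 to A4

F4 E5 Ab5 F#5 Bbb4 F4 Ebb5 A4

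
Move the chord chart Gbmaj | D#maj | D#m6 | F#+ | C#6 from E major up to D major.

Fbmaj C#maj C#m6 E+ B6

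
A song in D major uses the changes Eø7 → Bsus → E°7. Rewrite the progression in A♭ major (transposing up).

D major up to A♭ major is a diminished fifth; each chord root moves by that interval while the quality stays the same.
Eø7: root E up a diminished fifth → Bb, giving Bbø7.
Bsus: root B up a diminished fifth → F, giving Fsus.
E°7: root E up a diminished fifth → Bb, giving Bb°7.

Bbø7 Fsus Bb°7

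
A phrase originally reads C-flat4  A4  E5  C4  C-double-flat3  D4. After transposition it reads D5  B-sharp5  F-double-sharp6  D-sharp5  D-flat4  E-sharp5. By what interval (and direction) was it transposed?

up an augmented ninth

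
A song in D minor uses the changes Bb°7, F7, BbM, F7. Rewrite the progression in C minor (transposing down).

D minor down to C minor is a major second; each chord root moves by that interval while the quality stays the same.
Bb°7: root Bb down a major second → Ab, giving Ab°7.
F7: root F down a major second → Eb, giving Eb7.
BbM: root Bb down a major second → Ab, giving AbM.
F7: root F down a major second → Eb, giving Eb7.

Ab°7 Eb7 AbM Eb7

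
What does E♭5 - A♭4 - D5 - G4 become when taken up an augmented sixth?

Eb5 up an augmented sixth is C#6.
An augmented sixth up from Ab4 gives F#5.
An augmented sixth up from D5 gives B#5.
An augmented sixth up from G4 gives E#5.

C#6 F#5 B#5 E#5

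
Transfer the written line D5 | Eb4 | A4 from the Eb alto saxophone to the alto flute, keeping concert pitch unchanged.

First find concert pitch: the Eb alto saxophone sounds a major sixth below written, so D5 Eb4 A4 sounds F4 Gb3 C4.
Then write for alto flute: it sounds a perfect fourth below written, so the part must be a perfect fourth above concert.
F4 → Bb4
Gb3 → Cb4
C4 → F4

Bb4 Cb4 F4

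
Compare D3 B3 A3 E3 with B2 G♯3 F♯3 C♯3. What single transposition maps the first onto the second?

From D3 to B2 is 3 letter names — a third of some quality.
B2 to D3 is 3 semitones, which makes it a minor third; the second version is lower, so the direction is down.
Checking another pair — E3 → C#3 — gives the same interval.

down a minor third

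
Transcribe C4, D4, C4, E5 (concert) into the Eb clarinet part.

A3 B3 A3 C#5

Written C4 sounds as Eb4 on the Eb clarinet, so concert pitches are written a minor third down.
C4 becomes A3
D4 becomes B3
C4 becomes A3
E5 becomes C#5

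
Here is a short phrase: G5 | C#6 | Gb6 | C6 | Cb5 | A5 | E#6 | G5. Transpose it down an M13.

Bb3 E4 Bbb4 Eb4 Ebb3 C4 G#4 Bb3

G5 -> Bb3
C#6 -> E4
Gb6 -> Bbb4
C6 -> Eb4
Cb5 -> Ebb3
A5 -> C4
E#6 -> G#4
G5 -> Bb3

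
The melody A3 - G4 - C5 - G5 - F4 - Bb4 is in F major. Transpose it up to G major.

B3 A4 D5 A5 G4 C5

F major to G major up is a major second, so every note moves up by that interval.
A3 gives B3
G4 gives A4
C5 gives D5
G5 gives A5
F4 gives G4
Bb4 gives C5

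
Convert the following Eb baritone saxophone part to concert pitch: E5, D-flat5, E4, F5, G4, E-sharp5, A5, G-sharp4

G3 Fb3 G2 Ab3 Bb2 G#3 C4 B2

The Eb baritone saxophone sounds a major thirteenth below written, so transpose each written note down a major thirteenth.
E5 to G3
Db5 to Fb3
E4 to G2
F5 to Ab3
G4 to Bb2
E#5 to G#3
A5 to C4
G#4 to B2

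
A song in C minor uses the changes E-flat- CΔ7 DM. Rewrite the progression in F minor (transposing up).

C minor up to F minor is a perfect fourth; each chord root moves by that interval while the quality stays the same.
E-flat-: root E-flat up a perfect fourth → Ab, giving Ab-.
CΔ7: root C up a perfect fourth → F, giving FΔ7.
DM: root D up a perfect fourth → G, giving GM.

Ab- FΔ7 GM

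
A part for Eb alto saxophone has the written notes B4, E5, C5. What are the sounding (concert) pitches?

D4 G4 Eb4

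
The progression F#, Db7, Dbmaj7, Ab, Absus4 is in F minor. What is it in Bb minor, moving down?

B Gb7 Gbmaj7 Db Dbsus4

F minor down to Bb minor is a perfect fifth; each chord root moves by that interval while the quality stays the same.
F#: root F# down a perfect fifth → B, giving B.
Db7: root Db down a perfect fifth → Gb, giving Gb7.
Dbmaj7: root Db down a perfect fifth → Gb, giving Gbmaj7.
Ab: root Ab down a perfect fifth → Db, giving Db.
Absus4: root Ab down a perfect fifth → Db, giving Dbsus4.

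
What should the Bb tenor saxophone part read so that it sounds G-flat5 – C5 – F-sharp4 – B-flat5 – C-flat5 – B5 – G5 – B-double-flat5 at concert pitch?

The Bb tenor saxophone sounds a major ninth below written, so the written part must be a major ninth above concert — transpose each note up.
Gb5 → Ab6
C5 → D6
F#4 → G#5
Bb5 → C7
Cb5 → Db6
B5 → C#7
G5 → A6
Bbb5 → Cb7

Ab6 D6 G#5 C7 Db6 C#7 A6 Cb7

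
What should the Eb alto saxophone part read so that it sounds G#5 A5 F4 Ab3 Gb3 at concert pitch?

Written C4 sounds as Eb3 on the Eb alto saxophone, so concert pitches are written a major sixth up.
G#5 becomes E#6
A5 becomes F#6
F4 becomes D5
Ab3 becomes F4
Gb3 becomes Eb4

E#6 F#6 D5 F4 Eb4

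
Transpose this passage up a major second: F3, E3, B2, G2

G3 F#3 C#3 A2

F3 → G3
E3 → F#3
B2 → C#3
G2 → A2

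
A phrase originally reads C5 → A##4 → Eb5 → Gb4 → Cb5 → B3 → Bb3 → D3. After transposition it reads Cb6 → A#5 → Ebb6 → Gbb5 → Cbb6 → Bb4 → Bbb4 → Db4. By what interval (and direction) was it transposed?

Take the first pair: C5 → Cb6. C to C spans 8 letter names, so the interval is some kind of octave.
C5 to Cb6 is 11 semitones, which makes it a diminished octave; the second version is higher, so the direction is up.
Checking another pair — D3 → Db4 — gives the same interval.

up a diminished octave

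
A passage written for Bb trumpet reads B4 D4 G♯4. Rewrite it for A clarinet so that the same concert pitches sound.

First find concert pitch: the Bb trumpet sounds a major second below written, so B4 D4 G♯4 sounds A4 C4 F#4.
Then write for A clarinet: it sounds a minor third below written, so the part must be a minor third above concert.
A4 → C5
C4 → Eb4
F#4 → A4

C5 Eb4 A4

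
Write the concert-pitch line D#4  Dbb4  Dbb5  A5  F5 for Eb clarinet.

The Eb clarinet sounds a minor third above written, so the written part must be a minor third below concert — transpose each note down.
D#4 becomes B#3
Dbb4 becomes Bbb3
Dbb5 becomes Bbb4
A5 becomes F#5
F5 becomes D5

B#3 Bbb3 Bbb4 F#5 D5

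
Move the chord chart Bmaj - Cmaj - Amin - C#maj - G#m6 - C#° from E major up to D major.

Amaj Bbmaj Gmin Bmaj F#m6 B°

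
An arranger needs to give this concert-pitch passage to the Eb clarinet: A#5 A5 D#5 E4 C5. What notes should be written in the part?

The Eb clarinet sounds a minor third above written, so the written part must be a minor third below concert — transpose each note down.
A#5 -> F##5
A5 -> F#5
D#5 -> B#4
E4 -> C#4
C5 -> A4

F##5 F#5 B#4 C#4 A4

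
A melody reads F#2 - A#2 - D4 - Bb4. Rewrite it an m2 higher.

F#2: a second up reaches G, and 1 semitone makes it G2.
A#2: a second up reaches B, and 1 semitone makes it B2.
A minor second up from D4 gives Eb4.
A minor second up from Bb4 gives Cb5.

G2 B2 Eb4 Cb5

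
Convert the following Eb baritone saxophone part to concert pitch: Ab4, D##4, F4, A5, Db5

Cb3 F##2 Ab2 C4 Fb3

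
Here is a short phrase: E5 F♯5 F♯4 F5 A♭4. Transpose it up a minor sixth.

C6 D6 D5 Db6 Fb5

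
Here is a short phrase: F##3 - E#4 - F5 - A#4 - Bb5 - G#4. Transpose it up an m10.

A#4 G#5 Ab6 C#6 Db7 B5

A minor tenth up from F##3 gives A#4.
E#4: a tenth up reaches G, and 15 semitones makes it G#5.
F5 up a minor tenth is Ab6.
A minor tenth up from A#4 gives C#6.
Bb5 up a minor tenth is Db7.
G#4: a tenth up reaches B, and 15 semitones makes it B5.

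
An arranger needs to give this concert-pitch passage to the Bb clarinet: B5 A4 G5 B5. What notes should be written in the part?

C#6 B4 A5 C#6

The Bb clarinet sounds a major second below written, so the written part must be a major second above concert — transpose each note up.
B5 gives C#6
A4 gives B4
G5 gives A5
B5 gives C#6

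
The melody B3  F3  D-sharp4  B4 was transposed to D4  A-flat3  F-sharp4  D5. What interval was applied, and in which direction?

up a minor third

Take the first pair: B3 → D4. B to D spans 3 letter names, so the interval is some kind of third.
B3 to D4 is 3 semitones, which makes it a minor third; the second version is higher, so the direction is up.
Checking another pair — B4 → D5 — gives the same interval.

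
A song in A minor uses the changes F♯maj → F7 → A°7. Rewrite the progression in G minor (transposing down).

A minor down to G minor is a major second; each chord root moves by that interval while the quality stays the same.
F♯maj: root F♯ down a major second → E, giving Emaj.
F7: root F down a major second → Eb, giving Eb7.
A°7: root A down a major second → G, giving G°7.

Emaj Eb7 G°7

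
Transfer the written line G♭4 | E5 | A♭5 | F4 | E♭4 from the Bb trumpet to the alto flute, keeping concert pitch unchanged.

Bbb4 G5 Cb6 Ab4 Gb4

First find concert pitch: the Bb trumpet sounds a major second below written, so G♭4 E5 A♭5 F4 E♭4 sounds Fb4 D5 Gb5 Eb4 Db4.
Then write for alto flute: it sounds a perfect fourth below written, so the part must be a perfect fourth above concert.
Fb4 → Bbb4
D5 → G5
Gb5 → Cb6
Eb4 → Ab4
Db4 → Gb4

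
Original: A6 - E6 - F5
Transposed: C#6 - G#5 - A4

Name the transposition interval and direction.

down a minor sixth

From A6 to C#6 is 6 letter names — a sixth of some quality.
C#6 to A6 is 8 semitones, which makes it a minor sixth; the second version is lower, so the direction is down.
Checking another pair — F5 → A4 — gives the same interval.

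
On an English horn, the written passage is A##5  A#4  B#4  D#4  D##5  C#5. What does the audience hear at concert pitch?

The English horn sounds a perfect fifth below written, so transpose each written note down a perfect fifth.
A##5 gives D##5
A#4 gives D#4
B#4 gives E#4
D#4 gives G#3
D##5 gives G##4
C#5 gives F#4

D##5 D#4 E#4 G#3 G##4 F#4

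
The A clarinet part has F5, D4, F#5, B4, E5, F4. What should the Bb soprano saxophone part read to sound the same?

First find concert pitch: the A clarinet sounds a minor third below written, so F5 D4 F#5 B4 E5 F4 sounds D5 B3 D#5 G#4 C#5 D4.
Then write for Bb soprano saxophone: it sounds a major second below written, so the part must be a major second above concert.
D5 → E5
B3 → C#4
D#5 → E#5
G#4 → A#4
C#5 → D#5
D4 → E4

E5 C#4 E#5 A#4 D#5 E4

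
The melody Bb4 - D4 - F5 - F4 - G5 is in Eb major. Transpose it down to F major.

C4 E3 G4 G3 A4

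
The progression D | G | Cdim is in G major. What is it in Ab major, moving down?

Eb Ab Dbdim

G major down to Ab major is a major seventh; each chord root moves by that interval while the quality stays the same.
D: root D down a major seventh → Eb, giving Eb.
G: root G down a major seventh → Ab, giving Ab.
Cdim: root C down a major seventh → Db, giving Dbdim.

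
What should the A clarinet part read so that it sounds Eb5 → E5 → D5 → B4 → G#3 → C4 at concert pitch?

Gb5 G5 F5 D5 B3 Eb4

The A clarinet sounds a minor third below written, so the written part must be a minor third above concert — transpose each note up.
Eb5 gives Gb5
E5 gives G5
D5 gives F5
B4 gives D5
G#3 gives B3
C4 gives Eb4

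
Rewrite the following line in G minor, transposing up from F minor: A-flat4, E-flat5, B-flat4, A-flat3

Bb4 F5 C5 Bb3

From F up to G is a major second; apply that to each pitch.
Ab4 → Bb4
Eb5 → F5
Bb4 → C5
Ab3 → Bb3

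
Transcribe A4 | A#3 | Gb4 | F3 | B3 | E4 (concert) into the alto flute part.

D5 D#4 Cb5 Bb3 E4 A4

Written C4 sounds as G3 on the alto flute, so concert pitches are written a perfect fourth up.
A4 becomes D5
A#3 becomes D#4
Gb4 becomes Cb5
F3 becomes Bb3
B3 becomes E4
E4 becomes A4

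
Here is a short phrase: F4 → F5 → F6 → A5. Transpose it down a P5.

Bb3 Bb4 Bb5 D5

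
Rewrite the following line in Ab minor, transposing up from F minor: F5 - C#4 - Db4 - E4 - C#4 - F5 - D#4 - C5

Ab5 E4 Fb4 G4 E4 Ab5 F#4 Eb5

From F up to Ab is a minor third; apply that to each pitch.
F5 becomes Ab5
C#4 becomes E4
Db4 becomes Fb4
E4 becomes G4
C#4 becomes E4
F5 becomes Ab5
D#4 becomes F#4
C5 becomes Eb5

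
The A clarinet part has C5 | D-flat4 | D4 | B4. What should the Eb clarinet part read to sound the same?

F#4 G3 G#3 E#4

First find concert pitch: the A clarinet sounds a minor third below written, so C5 D-flat4 D4 B4 sounds A4 Bb3 B3 G#4.
Then write for Eb clarinet: it sounds a minor third above written, so the part must be a minor third below concert.
A4 → F#4
Bb3 → G3
B3 → G#3
G#4 → E#4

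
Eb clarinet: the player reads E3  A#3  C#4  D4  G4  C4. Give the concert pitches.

The Eb clarinet sounds a minor third above written, so transpose each written note up a minor third.
E3 → G3
A#3 → C#4
C#4 → E4
D4 → F4
G4 → Bb4
C4 → Eb4

G3 C#4 E4 F4 Bb4 Eb4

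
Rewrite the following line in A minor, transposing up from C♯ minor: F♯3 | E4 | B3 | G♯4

From C♯ up to A is a minor sixth; apply that to each pitch.
F#3 to D4
E4 to C5
B3 to G4
G#4 to E5

D4 C5 G4 E5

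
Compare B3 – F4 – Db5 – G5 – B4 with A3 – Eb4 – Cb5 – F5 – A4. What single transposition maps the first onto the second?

down a major second

Take the first pair: B3 → A3. B to A spans 2 letter names, so the interval is some kind of second.
A3 to B3 is 2 semitones, which makes it a major second; the second version is lower, so the direction is down.
Checking another pair — B4 → A4 — gives the same interval.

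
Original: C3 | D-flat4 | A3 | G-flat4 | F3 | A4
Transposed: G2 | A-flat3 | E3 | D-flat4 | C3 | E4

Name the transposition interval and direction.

Take the first pair: C3 → G2. C to G spans 4 letter names, so the interval is some kind of fourth.
G2 to C3 is 5 semitones, which makes it a perfect fourth; the second version is lower, so the direction is down.
Checking another pair — A4 → E4 — gives the same interval.

down a perfect fourth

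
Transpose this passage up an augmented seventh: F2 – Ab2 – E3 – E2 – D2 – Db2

E#3 G#3 D##4 D##3 C##3 C#3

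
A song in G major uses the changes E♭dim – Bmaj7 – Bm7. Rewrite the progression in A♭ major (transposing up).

Fbdim Cmaj7 Cm7

G major up to A♭ major is a minor second; each chord root moves by that interval while the quality stays the same.
E♭dim: root E♭ up a minor second → Fb, giving Fbdim.
Bmaj7: root B up a minor second → C, giving Cmaj7.
Bm7: root B up a minor second → C, giving Cm7.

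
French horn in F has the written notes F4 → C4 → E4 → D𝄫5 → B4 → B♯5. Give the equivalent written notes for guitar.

Bb4 F4 A4 Gbb5 E5 E#6

First find concert pitch: the French horn in F sounds a perfect fifth below written, so F4 C4 E4 D𝄫5 B4 B♯5 sounds Bb3 F3 A3 Gbb4 E4 E#5.
Then write for guitar: it sounds a perfect octave below written, so the part must be a perfect octave above concert.
Bb3 → Bb4
F3 → F4
A3 → A4
Gbb4 → Gbb5
E4 → E5
E#5 → E#6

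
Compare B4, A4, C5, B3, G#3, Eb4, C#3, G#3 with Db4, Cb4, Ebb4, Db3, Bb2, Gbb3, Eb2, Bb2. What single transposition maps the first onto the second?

From B4 to Db4 is 6 letter names — a sixth of some quality.
Db4 to B4 is 10 semitones, which makes it an augmented sixth; the second version is lower, so the direction is down.
Checking another pair — G#3 → Bb2 — gives the same interval.

down an augmented sixth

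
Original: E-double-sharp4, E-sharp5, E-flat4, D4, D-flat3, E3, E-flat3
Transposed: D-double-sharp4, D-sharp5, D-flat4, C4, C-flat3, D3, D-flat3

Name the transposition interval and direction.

down a major second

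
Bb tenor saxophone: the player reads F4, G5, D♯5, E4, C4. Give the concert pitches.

Eb3 F4 C#4 D3 Bb2

Written C4 on the Bb tenor saxophone sounds as Bb2, a major ninth lower; apply that shift to every note.
F4 gives Eb3
G5 gives F4
D#5 gives C#4
E4 gives D3
C4 gives Bb2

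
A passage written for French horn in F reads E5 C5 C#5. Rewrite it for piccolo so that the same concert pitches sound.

A3 F3 F#3

First find concert pitch: the French horn in F sounds a perfect fifth below written, so E5 C5 C#5 sounds A4 F4 F#4.
Then write for piccolo: it sounds a perfect octave above written, so the part must be a perfect octave below concert.
A4 → A3
F4 → F3
F#4 → F#3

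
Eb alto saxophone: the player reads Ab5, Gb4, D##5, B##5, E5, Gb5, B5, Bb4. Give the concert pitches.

The Eb alto saxophone sounds a major sixth below written, so transpose each written note down a major sixth.
Ab5 becomes Cb5
Gb4 becomes Bbb3
D##5 becomes F##4
B##5 becomes D##5
E5 becomes G4
Gb5 becomes Bbb4
B5 becomes D5
Bb4 becomes Db4

Cb5 Bbb3 F##4 D##5 G4 Bbb4 D5 Db4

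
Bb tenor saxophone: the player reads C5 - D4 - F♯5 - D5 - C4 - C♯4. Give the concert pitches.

Bb3 C3 E4 C4 Bb2 B2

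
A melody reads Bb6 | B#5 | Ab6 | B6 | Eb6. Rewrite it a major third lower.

Gb6 G#5 Fb6 G6 Cb6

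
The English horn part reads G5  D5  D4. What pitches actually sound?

C5 G4 G3

Written C4 on the English horn sounds as F3, a perfect fifth lower; apply that shift to every note.
G5 becomes C5
D5 becomes G4
D4 becomes G3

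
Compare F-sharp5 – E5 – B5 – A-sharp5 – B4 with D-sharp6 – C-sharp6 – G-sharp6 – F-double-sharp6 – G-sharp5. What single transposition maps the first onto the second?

From F#5 to D#6 is 6 letter names — a sixth of some quality.
F#5 to D#6 is 9 semitones, which makes it a major sixth; the second version is higher, so the direction is up.
Checking another pair — B4 → G#5 — gives the same interval.

up a major sixth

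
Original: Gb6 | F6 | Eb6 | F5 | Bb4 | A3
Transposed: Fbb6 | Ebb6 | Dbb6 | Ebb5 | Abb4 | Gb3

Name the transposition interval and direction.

Take the first pair: Gb6 → Fbb6. G to F spans 2 letter names, so the interval is some kind of second.
Fbb6 to Gb6 is 3 semitones, which makes it an augmented second; the second version is lower, so the direction is down.
Checking another pair — A3 → Gb3 — gives the same interval.

down an augmented second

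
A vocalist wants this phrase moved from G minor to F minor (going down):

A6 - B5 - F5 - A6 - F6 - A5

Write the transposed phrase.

G6 A5 Eb5 G6 Eb6 G5

G minor to F minor down is a major second, so every note moves down by that interval.
A6 -> G6
B5 -> A5
F5 -> Eb5
A6 -> G6
F6 -> Eb6
A5 -> G5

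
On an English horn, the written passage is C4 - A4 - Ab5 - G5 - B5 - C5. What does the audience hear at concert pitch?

Written C4 on the English horn sounds as F3, a perfect fifth lower; apply that shift to every note.
C4 to F3
A4 to D4
Ab5 to Db5
G5 to C5
B5 to E5
C5 to F4

F3 D4 Db5 C5 E5 F4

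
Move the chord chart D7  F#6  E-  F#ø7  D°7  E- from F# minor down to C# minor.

F# minor down to C# minor is a perfect fourth; each chord root moves by that interval while the quality stays the same.
D7: root D down a perfect fourth → A, giving A7.
F#6: root F# down a perfect fourth → C#, giving C#6.
E-: root E down a perfect fourth → B, giving B-.
F#ø7: root F# down a perfect fourth → C#, giving C#ø7.
D°7: root D down a perfect fourth → A, giving A°7.
E-: root E down a perfect fourth → B, giving B-.

A7 C#6 B- C#ø7 A°7 B-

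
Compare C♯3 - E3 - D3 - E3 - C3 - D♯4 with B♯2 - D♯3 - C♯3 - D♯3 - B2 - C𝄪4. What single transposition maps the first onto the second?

Take the first pair: C#3 → B#2. C to B spans 2 letter names, so the interval is some kind of second.
B#2 to C#3 is 1 semitone, which makes it a minor second; the second version is lower, so the direction is down.
Checking another pair — D#4 → C##4 — gives the same interval.

down a minor second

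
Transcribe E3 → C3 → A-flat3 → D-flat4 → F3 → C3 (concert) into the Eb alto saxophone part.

Written C4 sounds as Eb3 on the Eb alto saxophone, so concert pitches are written a major sixth up.
E3 -> C#4
C3 -> A3
Ab3 -> F4
Db4 -> Bb4
F3 -> D4
C3 -> A3

C#4 A3 F4 Bb4 D4 A3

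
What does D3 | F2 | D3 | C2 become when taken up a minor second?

Eb3 Gb2 Eb3 Db2

A minor second up from D3 gives Eb3.
F2 up a minor second is Gb2.
A minor second up from D3 gives Eb3.
A minor second up from C2 gives Db2.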